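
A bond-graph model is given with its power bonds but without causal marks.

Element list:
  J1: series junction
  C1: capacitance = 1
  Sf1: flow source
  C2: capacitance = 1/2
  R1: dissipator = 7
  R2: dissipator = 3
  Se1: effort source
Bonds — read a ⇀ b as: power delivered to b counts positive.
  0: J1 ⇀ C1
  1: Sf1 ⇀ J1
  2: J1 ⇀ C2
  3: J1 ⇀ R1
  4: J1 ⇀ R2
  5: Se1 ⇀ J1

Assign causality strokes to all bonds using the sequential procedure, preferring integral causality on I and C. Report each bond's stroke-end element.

b0 →J1
b1 →Sf1
b2 →J1
b3 →J1
b4 →J1
b5 →J1

β1 |Sf1  (Sf1 (Sf) sets flow on bond)
β5 |J1  (source Se1 imposes e)
β0 |J1  (J1: bond 1 brought flow, rest push out)
β2 |J1  (common-f at J1 fixed by 1)
β3 |J1  (J1 flow already set via bond 1)
β4 |J1  (J1 flow already set via bond 1)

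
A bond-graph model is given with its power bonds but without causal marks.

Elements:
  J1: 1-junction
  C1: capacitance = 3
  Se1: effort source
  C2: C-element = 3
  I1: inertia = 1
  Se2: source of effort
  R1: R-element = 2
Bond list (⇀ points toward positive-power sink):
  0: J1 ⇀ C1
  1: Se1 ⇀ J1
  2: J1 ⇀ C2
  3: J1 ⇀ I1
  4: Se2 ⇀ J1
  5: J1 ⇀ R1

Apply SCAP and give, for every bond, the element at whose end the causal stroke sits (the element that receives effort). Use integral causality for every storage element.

β1 |J1  (Se1 (Se) sets effort on bond)
β4 |J1  (Se2 fixes effort; stroke away)
β0 |J1  (C1: C, integral causality)
β2 |J1  (prefer integral on C2)
β3 |I1  (I1: I, integral causality)
β5 |J1  (1-jn J1 has f-setter on 3)

β0 stroke at J1
β1 stroke at J1
β2 stroke at J1
β3 stroke at I1
β4 stroke at J1
β5 stroke at J1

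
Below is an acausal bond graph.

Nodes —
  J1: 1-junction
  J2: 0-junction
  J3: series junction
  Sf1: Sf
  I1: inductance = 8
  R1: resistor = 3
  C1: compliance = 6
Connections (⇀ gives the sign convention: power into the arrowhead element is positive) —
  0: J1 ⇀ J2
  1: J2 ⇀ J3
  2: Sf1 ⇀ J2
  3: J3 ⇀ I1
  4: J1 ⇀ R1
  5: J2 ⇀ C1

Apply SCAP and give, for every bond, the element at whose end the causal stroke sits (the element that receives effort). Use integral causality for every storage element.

β0 stroke at J1
β1 stroke at J3
β2 stroke at Sf1
β3 stroke at I1
β4 stroke at R1
β5 stroke at J2

b2 stroke→Sf1  (Sf1: flow source, stroke at near end)
b3 stroke→I1  (I1 outputs flow p/I1)
b1 stroke→J3  (J3 flow already set via bond 3)
b5 stroke→J2  (prefer integral on C1)
b0 stroke→J1  (common-e at J2 fixed by 5)
b4 stroke→R1  (only one flow-in slot at J1)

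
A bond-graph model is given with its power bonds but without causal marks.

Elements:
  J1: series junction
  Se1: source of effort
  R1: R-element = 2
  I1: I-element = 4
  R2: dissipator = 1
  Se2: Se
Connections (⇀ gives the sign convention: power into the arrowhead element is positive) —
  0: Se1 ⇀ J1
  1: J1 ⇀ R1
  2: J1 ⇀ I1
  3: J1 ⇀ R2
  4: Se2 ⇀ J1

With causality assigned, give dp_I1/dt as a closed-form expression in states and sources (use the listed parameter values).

b0 |J1  (Se1 fixes effort; stroke away)
b4 |J1  (Se2: effort source, stroke at far end)
b2 |I1  (I1 integral (f out))
b1 |J1  (1-jn J1 has f-setter on 2)
b3 |J1  (J1 flow already set via bond 2)

dp_I1/dt = E_Se1 + E_Se2 - 3*p_I1/4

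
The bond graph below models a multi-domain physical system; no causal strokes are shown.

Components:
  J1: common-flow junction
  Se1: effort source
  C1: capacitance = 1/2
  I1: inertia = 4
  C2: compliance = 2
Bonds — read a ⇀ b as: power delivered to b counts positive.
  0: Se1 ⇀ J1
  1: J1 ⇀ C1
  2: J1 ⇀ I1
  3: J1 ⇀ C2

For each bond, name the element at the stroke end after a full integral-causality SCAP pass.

β0 stroke→J1
β1 stroke→J1
β2 stroke→I1
β3 stroke→J1

#0 →J1  (Se1: effort source, stroke at far end)
#1 →J1  (C1 integral (e out))
#2 →I1  (prefer integral on I1)
#3 →J1  (J1: bond 2 brought flow, rest push out)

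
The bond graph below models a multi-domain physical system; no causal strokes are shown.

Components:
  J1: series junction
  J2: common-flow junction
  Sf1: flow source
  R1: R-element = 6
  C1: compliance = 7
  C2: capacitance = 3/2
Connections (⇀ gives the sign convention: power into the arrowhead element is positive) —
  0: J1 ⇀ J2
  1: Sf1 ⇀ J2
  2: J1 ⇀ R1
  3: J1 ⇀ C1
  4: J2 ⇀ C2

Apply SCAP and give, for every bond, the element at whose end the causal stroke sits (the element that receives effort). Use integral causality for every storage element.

b0 stroke→J2
b1 stroke→Sf1
b2 stroke→J1
b3 stroke→J1
b4 stroke→J2

b1 |Sf1  (Sf1 fixes flow; stroke at Sf1)
b0 |J2  (1-jn J2 has f-setter on 1)
b4 |J2  (J2 flow already set via bond 1)
b2 |J1  (common-f at J1 fixed by 0)
b3 |J1  (common-f at J1 fixed by 0)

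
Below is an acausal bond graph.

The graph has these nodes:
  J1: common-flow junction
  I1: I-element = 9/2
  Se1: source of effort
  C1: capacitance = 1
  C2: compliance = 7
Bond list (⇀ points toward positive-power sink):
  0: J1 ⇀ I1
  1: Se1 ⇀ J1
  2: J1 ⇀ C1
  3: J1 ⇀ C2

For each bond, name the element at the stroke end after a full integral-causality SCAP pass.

bond 1 |J1  (source Se1 imposes e)
bond 0 |I1  (prefer integral on I1)
bond 2 |J1  (J1: bond 0 brought flow, rest push out)
bond 3 |J1  (1-jn J1 has f-setter on 0)

#0 |I1
#1 |J1
#2 |J1
#3 |J1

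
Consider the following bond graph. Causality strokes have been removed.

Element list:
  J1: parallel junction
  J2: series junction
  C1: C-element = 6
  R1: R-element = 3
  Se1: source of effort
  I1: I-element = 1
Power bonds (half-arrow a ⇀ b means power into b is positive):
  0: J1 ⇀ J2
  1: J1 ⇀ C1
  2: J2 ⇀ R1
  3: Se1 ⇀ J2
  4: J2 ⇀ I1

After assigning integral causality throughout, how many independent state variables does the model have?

2  (C1, I1 all integral)

bond 3 stroke at J2  (Se1 fixes effort; stroke away)
bond 1 stroke at J1  (C1 outputs effort q/C1)
bond 0 stroke at J2  (common-e at J1 fixed by 1)
bond 4 stroke at I1  (I1 outputs flow p/I1)
bond 2 stroke at J2  (J2 flow already set via bond 4)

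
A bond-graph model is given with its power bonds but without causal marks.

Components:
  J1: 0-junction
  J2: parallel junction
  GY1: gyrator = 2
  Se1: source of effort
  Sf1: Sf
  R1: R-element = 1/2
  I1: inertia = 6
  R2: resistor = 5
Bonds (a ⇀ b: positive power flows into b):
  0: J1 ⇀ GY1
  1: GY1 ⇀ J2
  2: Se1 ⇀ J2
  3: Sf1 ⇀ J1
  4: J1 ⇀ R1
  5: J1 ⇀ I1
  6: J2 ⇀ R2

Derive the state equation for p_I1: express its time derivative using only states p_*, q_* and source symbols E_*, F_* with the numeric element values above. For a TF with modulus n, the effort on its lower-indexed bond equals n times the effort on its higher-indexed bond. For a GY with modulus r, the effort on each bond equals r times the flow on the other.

dp_I1/dt = -E_Se1/4 + F_Sf1/2 - p_I1/12

bond 2 |J2  (Se1 fixes effort; stroke away)
bond 3 |Sf1  (Sf1 (Sf) sets flow on bond)
bond 1 |GY1  (common-e at J2 fixed by 2)
bond 6 |R2  (J2: bond 2 brought effort, rest push out)
bond 0 |GY1  (through GY1, causality inverts; strokes same side of GY1)
bond 5 |I1  (prefer integral on I1)
bond 4 |J1  (closing 0-jn rule on J1)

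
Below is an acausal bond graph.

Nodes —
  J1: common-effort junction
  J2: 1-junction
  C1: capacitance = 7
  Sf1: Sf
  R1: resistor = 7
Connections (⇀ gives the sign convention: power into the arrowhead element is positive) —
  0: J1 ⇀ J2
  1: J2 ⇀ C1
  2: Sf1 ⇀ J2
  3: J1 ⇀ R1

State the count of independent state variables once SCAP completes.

b2 →Sf1  (Sf1 (Sf) sets flow on bond)
b0 →J2  (J2: bond 2 brought flow, rest push out)
b1 →J2  (common-f at J2 fixed by 2)
b3 →J1  (J1: last free bond brings effort in)

1  (C1 all integral)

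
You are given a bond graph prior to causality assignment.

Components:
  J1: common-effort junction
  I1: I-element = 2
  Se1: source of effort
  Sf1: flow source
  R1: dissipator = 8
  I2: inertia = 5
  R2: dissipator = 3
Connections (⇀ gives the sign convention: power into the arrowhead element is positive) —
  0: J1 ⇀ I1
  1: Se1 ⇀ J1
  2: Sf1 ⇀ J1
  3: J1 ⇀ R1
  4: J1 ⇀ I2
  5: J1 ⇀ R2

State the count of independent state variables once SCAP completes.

2  (I1, I2 all integral)

β1 →J1  (Se1: effort source, stroke at far end)
β2 →Sf1  (Sf1: flow source, stroke at near end)
β0 →I1  (common-e at J1 fixed by 1)
β3 →R1  (J1 effort already set via bond 1)
β4 →I2  (0-jn J1 has e-setter on 1)
β5 →R2  (common-e at J1 fixed by 1)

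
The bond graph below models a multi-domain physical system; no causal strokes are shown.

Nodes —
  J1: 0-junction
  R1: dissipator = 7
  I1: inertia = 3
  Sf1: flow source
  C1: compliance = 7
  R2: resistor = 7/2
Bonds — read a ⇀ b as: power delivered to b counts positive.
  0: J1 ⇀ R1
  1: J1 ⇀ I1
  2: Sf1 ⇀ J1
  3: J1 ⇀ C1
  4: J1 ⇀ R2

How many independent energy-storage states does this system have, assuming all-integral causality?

2  (C1, I1 all integral)

bond 2 |Sf1  (source Sf1 imposes f)
bond 1 |I1  (I1 integral (f out))
bond 3 |J1  (C1 outputs effort q/C1)
bond 0 |R1  (J1: bond 3 brought effort, rest push out)
bond 4 |R2  (common-e at J1 fixed by 3)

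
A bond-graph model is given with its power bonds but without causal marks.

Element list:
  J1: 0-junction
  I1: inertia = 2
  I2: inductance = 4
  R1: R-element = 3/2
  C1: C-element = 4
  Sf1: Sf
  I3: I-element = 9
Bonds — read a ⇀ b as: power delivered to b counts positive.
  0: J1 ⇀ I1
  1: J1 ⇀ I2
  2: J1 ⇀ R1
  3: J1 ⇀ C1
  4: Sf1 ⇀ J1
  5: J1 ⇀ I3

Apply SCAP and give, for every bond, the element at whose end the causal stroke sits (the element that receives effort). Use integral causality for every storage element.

#0 |I1
#1 |I2
#2 |R1
#3 |J1
#4 |Sf1
#5 |I3

#4 |Sf1  (source Sf1 imposes f)
#0 |I1  (I1: I, integral causality)
#1 |I2  (prefer integral on I2)
#3 |J1  (C1 outputs effort q/C1)
#2 |R1  (J1: bond 3 brought effort, rest push out)
#5 |I3  (0-jn J1 has e-setter on 3)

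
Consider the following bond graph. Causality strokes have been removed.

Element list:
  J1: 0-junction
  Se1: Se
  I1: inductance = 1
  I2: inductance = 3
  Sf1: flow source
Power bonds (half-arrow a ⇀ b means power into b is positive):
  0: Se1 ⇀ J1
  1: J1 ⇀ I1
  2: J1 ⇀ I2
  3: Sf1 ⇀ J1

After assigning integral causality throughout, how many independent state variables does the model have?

β0 →J1  (source Se1 imposes e)
β3 →Sf1  (Sf1: flow source, stroke at near end)
β1 →I1  (J1 effort already set via bond 0)
β2 →I2  (0-jn J1 has e-setter on 0)

2  (I1, I2 all integral)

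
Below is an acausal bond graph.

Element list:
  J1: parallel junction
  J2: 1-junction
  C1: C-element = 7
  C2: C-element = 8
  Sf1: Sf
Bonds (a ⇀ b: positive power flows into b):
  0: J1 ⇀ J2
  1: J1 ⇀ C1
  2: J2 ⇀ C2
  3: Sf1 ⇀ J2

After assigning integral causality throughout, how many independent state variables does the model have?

2  (C1, C2 all integral)

bond 3 stroke→Sf1  (Sf1 (Sf) sets flow on bond)
bond 0 stroke→J2  (J2: bond 3 brought flow, rest push out)
bond 2 stroke→J2  (J2: bond 3 brought flow, rest push out)
bond 1 stroke→J1  (J1 needs exactly one e-in)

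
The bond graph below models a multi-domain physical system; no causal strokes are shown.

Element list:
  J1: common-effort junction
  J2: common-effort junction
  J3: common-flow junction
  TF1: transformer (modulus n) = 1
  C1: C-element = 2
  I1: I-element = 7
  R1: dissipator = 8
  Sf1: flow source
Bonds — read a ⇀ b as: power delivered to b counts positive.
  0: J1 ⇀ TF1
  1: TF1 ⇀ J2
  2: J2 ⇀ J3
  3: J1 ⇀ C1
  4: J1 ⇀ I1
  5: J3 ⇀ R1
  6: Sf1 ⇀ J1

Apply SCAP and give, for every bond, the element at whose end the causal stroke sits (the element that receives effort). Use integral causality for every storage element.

β0 stroke at TF1
β1 stroke at J2
β2 stroke at J3
β3 stroke at J1
β4 stroke at I1
β5 stroke at R1
β6 stroke at Sf1

β6 stroke at Sf1  (source Sf1 imposes f)
β3 stroke at J1  (C1: C, integral causality)
β0 stroke at TF1  (common-e at J1 fixed by 3)
β4 stroke at I1  (J1: bond 3 brought effort, rest push out)
β1 stroke at J2  (TF1: transformer flips bond 0)
β2 stroke at J3  (J2: bond 1 brought effort, rest push out)
β5 stroke at R1  (J3 needs exactly one f-in)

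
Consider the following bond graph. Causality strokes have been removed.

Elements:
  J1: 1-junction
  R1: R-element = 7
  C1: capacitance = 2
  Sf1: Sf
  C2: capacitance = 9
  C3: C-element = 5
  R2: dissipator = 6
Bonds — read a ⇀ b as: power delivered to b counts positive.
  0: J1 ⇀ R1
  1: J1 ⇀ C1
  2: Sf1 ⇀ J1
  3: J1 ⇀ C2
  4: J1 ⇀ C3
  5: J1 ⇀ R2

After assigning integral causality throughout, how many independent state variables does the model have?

β2 |Sf1  (Sf1 (Sf) sets flow on bond)
β0 |J1  (J1: bond 2 brought flow, rest push out)
β1 |J1  (J1 flow already set via bond 2)
β3 |J1  (J1 flow already set via bond 2)
β4 |J1  (J1: bond 2 brought flow, rest push out)
β5 |J1  (J1: bond 2 brought flow, rest push out)

3  (C1, C2, C3 all integral)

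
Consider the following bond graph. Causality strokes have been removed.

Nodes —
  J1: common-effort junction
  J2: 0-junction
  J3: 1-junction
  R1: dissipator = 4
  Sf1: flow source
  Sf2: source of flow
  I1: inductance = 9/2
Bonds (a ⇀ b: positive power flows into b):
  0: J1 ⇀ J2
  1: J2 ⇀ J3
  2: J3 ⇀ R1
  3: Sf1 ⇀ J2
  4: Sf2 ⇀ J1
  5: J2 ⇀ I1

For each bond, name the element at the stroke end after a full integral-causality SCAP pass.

bond 0 |J1
bond 1 |J2
bond 2 |J3
bond 3 |Sf1
bond 4 |Sf2
bond 5 |I1

b3 stroke→Sf1  (Sf1: flow source, stroke at near end)
b4 stroke→Sf2  (Sf2 fixes flow; stroke at Sf2)
b0 stroke→J1  (J1 needs exactly one e-in)
b5 stroke→I1  (prefer integral on I1)
b1 stroke→J2  (closing 0-jn rule on J2)
b2 stroke→J3  (J3 flow already set via bond 1)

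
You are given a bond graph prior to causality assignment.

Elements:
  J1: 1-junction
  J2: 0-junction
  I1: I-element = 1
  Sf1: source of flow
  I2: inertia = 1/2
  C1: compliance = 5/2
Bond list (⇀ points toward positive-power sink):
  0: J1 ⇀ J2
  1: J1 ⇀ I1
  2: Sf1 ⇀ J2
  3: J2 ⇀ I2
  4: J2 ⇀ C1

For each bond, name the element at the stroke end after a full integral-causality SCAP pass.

#0 →J1
#1 →I1
#2 →Sf1
#3 →I2
#4 →J2

#2 →Sf1  (Sf1 (Sf) sets flow on bond)
#1 →I1  (I1 outputs flow p/I1)
#0 →J1  (J1 flow already set via bond 1)
#3 →I2  (prefer integral on I2)
#4 →J2  (closing 0-jn rule on J2)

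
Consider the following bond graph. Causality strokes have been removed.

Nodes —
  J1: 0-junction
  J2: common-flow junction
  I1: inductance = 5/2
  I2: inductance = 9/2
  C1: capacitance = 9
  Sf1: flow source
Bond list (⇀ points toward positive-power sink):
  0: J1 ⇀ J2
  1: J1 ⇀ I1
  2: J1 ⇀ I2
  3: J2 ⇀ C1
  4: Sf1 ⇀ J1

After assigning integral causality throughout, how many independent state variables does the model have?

β4 →Sf1  (Sf1: flow source, stroke at near end)
β1 →I1  (I1 outputs flow p/I1)
β2 →I2  (I2 integral (f out))
β0 →J1  (only one effort-in slot at J1)
β3 →J2  (common-f at J2 fixed by 0)

3  (C1, I1, I2 all integral)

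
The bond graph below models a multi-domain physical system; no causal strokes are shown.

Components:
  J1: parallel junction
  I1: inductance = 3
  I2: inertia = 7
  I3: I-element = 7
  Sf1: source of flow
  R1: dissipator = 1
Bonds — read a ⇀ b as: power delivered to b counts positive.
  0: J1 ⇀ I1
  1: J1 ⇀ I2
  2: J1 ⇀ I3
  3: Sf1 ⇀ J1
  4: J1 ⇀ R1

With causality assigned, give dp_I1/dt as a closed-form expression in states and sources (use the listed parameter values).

bond 3 →Sf1  (Sf1: flow source, stroke at near end)
bond 0 →I1  (I1: I, integral causality)
bond 1 →I2  (I2: I, integral causality)
bond 2 →I3  (I3: I, integral causality)
bond 4 →J1  (only one effort-in slot at J1)

dp_I1/dt = F_Sf1 - p_I1/3 - p_I2/7 - p_I3/7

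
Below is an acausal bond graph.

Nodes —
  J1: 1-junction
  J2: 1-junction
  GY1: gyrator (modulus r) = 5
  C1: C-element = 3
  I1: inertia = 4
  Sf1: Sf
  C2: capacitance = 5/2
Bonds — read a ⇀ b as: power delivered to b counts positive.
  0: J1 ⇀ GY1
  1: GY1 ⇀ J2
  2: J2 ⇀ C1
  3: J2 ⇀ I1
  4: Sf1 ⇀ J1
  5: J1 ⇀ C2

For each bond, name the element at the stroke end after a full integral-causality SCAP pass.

b4 |Sf1  (source Sf1 imposes f)
b0 |J1  (common-f at J1 fixed by 4)
b5 |J1  (J1 flow already set via bond 4)
b1 |J2  (through GY1, causality inverts; strokes same side of GY1)
b2 |J2  (prefer integral on C1)
b3 |I1  (J2 needs exactly one f-in)

#0 |J1
#1 |J2
#2 |J2
#3 |I1
#4 |Sf1
#5 |J1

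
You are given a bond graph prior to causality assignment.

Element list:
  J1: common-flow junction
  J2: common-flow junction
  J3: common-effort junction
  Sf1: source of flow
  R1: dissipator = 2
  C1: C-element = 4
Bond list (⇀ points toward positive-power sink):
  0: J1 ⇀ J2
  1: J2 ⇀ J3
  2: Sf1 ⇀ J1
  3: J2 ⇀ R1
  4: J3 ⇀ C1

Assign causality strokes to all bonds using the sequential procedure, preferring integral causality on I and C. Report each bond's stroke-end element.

b2 |Sf1  (Sf1: flow source, stroke at near end)
b0 |J1  (J1: bond 2 brought flow, rest push out)
b1 |J2  (J2: bond 0 brought flow, rest push out)
b3 |J2  (common-f at J2 fixed by 0)
b4 |J3  (closing 0-jn rule on J3)

b0 stroke→J1
b1 stroke→J2
b2 stroke→Sf1
b3 stroke→J2
b4 stroke→J3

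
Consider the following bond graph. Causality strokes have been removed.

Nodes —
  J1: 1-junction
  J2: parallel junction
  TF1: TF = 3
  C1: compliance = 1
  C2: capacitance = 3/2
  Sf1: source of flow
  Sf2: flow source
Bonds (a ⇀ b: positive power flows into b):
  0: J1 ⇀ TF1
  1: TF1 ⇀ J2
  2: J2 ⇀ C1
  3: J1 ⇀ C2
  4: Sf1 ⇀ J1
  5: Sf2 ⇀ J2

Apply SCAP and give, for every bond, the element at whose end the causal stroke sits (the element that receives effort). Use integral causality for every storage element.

bond 0 |J1
bond 1 |TF1
bond 2 |J2
bond 3 |J1
bond 4 |Sf1
bond 5 |Sf2

b4 stroke at Sf1  (Sf1: flow source, stroke at near end)
b5 stroke at Sf2  (Sf2 (Sf) sets flow on bond)
b0 stroke at J1  (1-jn J1 has f-setter on 4)
b3 stroke at J1  (1-jn J1 has f-setter on 4)
b1 stroke at TF1  (TF1 one-in-one-out from 0)
b2 stroke at J2  (only one effort-in slot at J2)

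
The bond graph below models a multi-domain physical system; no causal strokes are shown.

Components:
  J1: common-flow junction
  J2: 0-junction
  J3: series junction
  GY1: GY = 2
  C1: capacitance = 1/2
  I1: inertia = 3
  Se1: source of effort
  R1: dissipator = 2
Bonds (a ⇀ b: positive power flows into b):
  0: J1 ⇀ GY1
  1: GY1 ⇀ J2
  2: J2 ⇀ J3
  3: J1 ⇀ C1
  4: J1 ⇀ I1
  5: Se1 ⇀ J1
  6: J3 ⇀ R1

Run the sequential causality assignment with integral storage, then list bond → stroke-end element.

b5 stroke→J1  (Se1: effort source, stroke at far end)
b3 stroke→J1  (C1 integral (e out))
b4 stroke→I1  (prefer integral on I1)
b0 stroke→J1  (J1: bond 4 brought flow, rest push out)
b1 stroke→J2  (GY1: gyrator matches bond 0)
b2 stroke→J3  (J2 effort already set via bond 1)
b6 stroke→R1  (J3: last free bond brings flow in)

β0 →J1
β1 →J2
β2 →J3
β3 →J1
β4 →I1
β5 →J1
β6 →R1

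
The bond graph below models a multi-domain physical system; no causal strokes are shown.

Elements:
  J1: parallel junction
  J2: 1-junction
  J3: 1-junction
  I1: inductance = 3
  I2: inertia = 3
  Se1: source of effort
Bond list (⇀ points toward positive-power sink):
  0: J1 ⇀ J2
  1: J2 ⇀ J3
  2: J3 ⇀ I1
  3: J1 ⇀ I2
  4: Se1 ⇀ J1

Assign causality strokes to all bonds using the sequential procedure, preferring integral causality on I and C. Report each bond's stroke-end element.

β4 |J1  (Se1 (Se) sets effort on bond)
β0 |J2  (J1: bond 4 brought effort, rest push out)
β3 |I2  (J1: bond 4 brought effort, rest push out)
β1 |J3  (only one flow-in slot at J2)
β2 |I1  (J3 needs exactly one f-in)

β0 stroke→J2
β1 stroke→J3
β2 stroke→I1
β3 stroke→I2
β4 stroke→J1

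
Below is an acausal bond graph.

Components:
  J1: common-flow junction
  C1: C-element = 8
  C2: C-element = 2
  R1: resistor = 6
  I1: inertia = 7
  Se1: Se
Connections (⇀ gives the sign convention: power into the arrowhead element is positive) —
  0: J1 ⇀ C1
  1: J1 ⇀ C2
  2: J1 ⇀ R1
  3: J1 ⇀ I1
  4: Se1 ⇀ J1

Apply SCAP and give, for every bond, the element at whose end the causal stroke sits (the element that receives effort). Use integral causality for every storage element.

b0 stroke at J1
b1 stroke at J1
b2 stroke at J1
b3 stroke at I1
b4 stroke at J1

b4 stroke at J1  (source Se1 imposes e)
b0 stroke at J1  (C1: C, integral causality)
b1 stroke at J1  (C2 outputs effort q/C2)
b3 stroke at I1  (I1 integral (f out))
b2 stroke at J1  (J1: bond 3 brought flow, rest push out)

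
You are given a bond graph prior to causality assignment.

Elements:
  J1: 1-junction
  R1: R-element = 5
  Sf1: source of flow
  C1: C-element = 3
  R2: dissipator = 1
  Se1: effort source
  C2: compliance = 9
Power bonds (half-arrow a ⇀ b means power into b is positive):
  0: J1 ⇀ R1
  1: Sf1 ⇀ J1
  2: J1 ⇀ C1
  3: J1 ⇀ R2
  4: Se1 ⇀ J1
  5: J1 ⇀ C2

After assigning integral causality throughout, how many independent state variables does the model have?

2  (C1, C2 all integral)

β1 stroke→Sf1  (source Sf1 imposes f)
β4 stroke→J1  (Se1: effort source, stroke at far end)
β0 stroke→J1  (1-jn J1 has f-setter on 1)
β2 stroke→J1  (1-jn J1 has f-setter on 1)
β3 stroke→J1  (common-f at J1 fixed by 1)
β5 stroke→J1  (1-jn J1 has f-setter on 1)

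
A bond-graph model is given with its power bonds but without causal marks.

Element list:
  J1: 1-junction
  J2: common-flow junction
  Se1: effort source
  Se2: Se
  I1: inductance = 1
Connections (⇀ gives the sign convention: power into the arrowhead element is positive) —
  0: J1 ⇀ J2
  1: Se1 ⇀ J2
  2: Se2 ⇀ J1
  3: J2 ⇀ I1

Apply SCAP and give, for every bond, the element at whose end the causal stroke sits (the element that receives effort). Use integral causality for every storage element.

β1 stroke→J2  (Se1 fixes effort; stroke away)
β2 stroke→J1  (Se2 (Se) sets effort on bond)
β0 stroke→J2  (J1 needs exactly one f-in)
β3 stroke→I1  (closing 1-jn rule on J2)

β0 stroke→J2
β1 stroke→J2
β2 stroke→J1
β3 stroke→I1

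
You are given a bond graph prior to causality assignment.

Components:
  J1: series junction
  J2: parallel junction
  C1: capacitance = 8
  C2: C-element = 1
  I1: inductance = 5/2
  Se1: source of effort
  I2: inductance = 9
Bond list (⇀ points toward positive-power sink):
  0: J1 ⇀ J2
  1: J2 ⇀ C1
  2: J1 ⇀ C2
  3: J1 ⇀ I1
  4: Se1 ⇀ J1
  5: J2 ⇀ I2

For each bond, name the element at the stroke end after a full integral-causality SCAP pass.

b4 →J1  (source Se1 imposes e)
b1 →J2  (prefer integral on C1)
b0 →J1  (J2 effort already set via bond 1)
b5 →I2  (J2: bond 1 brought effort, rest push out)
b2 →J1  (C2 outputs effort q/C2)
b3 →I1  (only one flow-in slot at J1)

#0 →J1
#1 →J2
#2 →J1
#3 →I1
#4 →J1
#5 →I2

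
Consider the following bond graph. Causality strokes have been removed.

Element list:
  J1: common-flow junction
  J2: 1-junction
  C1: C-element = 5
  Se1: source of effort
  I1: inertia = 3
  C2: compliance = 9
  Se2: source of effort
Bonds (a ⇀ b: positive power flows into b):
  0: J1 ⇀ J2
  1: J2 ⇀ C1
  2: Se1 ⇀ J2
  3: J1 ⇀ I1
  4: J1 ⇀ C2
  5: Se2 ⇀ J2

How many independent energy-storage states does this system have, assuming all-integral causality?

β2 stroke at J2  (Se1 fixes effort; stroke away)
β5 stroke at J2  (Se2 (Se) sets effort on bond)
β1 stroke at J2  (C1 outputs effort q/C1)
β0 stroke at J1  (J2: last free bond brings flow in)
β3 stroke at I1  (I1 integral (f out))
β4 stroke at J1  (J1 flow already set via bond 3)

3  (C1, C2, I1 all integral)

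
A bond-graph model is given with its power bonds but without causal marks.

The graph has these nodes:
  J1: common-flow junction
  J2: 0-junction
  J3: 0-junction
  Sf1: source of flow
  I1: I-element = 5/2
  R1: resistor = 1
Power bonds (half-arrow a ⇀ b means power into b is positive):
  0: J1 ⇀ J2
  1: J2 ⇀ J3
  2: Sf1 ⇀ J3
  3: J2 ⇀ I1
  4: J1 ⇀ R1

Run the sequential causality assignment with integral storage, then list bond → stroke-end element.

bond 0 stroke→J2
bond 1 stroke→J3
bond 2 stroke→Sf1
bond 3 stroke→I1
bond 4 stroke→J1

bond 2 →Sf1  (Sf1: flow source, stroke at near end)
bond 1 →J3  (only one effort-in slot at J3)
bond 3 →I1  (I1 integral (f out))
bond 0 →J2  (J2: last free bond brings effort in)
bond 4 →J1  (J1: bond 0 brought flow, rest push out)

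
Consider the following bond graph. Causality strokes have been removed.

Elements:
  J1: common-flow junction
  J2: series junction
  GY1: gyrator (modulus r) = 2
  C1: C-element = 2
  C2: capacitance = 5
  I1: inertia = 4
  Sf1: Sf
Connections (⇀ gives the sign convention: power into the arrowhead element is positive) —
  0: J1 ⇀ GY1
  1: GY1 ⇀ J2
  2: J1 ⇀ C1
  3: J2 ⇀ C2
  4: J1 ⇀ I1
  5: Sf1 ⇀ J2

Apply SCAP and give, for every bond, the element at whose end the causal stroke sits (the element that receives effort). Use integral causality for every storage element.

#5 stroke at Sf1  (Sf1 fixes flow; stroke at Sf1)
#1 stroke at J2  (1-jn J2 has f-setter on 5)
#3 stroke at J2  (J2: bond 5 brought flow, rest push out)
#0 stroke at J1  (GY GY1: same side as bond 1)
#2 stroke at J1  (prefer integral on C1)
#4 stroke at I1  (only one flow-in slot at J1)

#0 |J1
#1 |J2
#2 |J1
#3 |J2
#4 |I1
#5 |Sf1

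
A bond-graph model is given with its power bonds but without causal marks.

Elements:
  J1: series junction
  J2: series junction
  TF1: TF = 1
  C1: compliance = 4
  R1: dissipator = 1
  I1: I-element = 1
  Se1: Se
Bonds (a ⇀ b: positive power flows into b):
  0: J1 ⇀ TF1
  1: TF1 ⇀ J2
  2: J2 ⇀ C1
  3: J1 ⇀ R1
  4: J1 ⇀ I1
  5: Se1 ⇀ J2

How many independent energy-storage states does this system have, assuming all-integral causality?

bond 5 →J2  (Se1: effort source, stroke at far end)
bond 2 →J2  (C1 outputs effort q/C1)
bond 1 →TF1  (closing 1-jn rule on J2)
bond 0 →J1  (TF1 one-in-one-out from 1)
bond 4 →I1  (I1: I, integral causality)
bond 3 →J1  (J1: bond 4 brought flow, rest push out)

2  (C1, I1 all integral)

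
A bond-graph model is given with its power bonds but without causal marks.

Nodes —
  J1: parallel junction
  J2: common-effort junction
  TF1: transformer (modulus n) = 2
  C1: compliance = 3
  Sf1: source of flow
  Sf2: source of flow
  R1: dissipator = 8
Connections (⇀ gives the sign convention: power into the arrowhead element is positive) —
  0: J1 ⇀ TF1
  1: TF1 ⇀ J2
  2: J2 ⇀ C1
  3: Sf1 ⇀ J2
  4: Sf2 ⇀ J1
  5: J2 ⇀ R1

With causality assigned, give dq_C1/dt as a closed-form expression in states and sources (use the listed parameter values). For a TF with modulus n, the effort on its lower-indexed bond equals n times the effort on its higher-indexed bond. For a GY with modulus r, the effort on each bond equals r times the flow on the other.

dq_C1/dt = F_Sf1 + 2*F_Sf2 - q_C1/24

#3 |Sf1  (source Sf1 imposes f)
#4 |Sf2  (Sf2 fixes flow; stroke at Sf2)
#0 |J1  (closing 0-jn rule on J1)
#1 |TF1  (TF1 one-in-one-out from 0)
#2 |J2  (C1 outputs effort q/C1)
#5 |R1  (common-e at J2 fixed by 2)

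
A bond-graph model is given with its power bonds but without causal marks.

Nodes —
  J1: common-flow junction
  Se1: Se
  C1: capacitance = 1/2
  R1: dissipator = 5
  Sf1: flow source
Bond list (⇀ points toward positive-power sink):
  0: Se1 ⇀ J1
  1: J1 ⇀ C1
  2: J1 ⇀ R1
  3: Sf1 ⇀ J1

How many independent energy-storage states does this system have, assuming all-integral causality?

1  (C1 all integral)

β0 stroke→J1  (source Se1 imposes e)
β3 stroke→Sf1  (source Sf1 imposes f)
β1 stroke→J1  (J1: bond 3 brought flow, rest push out)
β2 stroke→J1  (1-jn J1 has f-setter on 3)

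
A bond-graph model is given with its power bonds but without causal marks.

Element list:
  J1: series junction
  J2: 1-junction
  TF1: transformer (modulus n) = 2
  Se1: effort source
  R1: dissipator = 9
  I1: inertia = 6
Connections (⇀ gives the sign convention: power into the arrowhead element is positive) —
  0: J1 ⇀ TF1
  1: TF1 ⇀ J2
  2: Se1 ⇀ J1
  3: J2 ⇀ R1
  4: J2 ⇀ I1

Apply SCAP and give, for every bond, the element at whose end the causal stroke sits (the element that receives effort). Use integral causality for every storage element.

#2 stroke at J1  (Se1 fixes effort; stroke away)
#0 stroke at TF1  (closing 1-jn rule on J1)
#1 stroke at J2  (TF TF1: opposite of bond 0)
#4 stroke at I1  (I1: I, integral causality)
#3 stroke at J2  (1-jn J2 has f-setter on 4)

b0 stroke at TF1
b1 stroke at J2
b2 stroke at J1
b3 stroke at J2
b4 stroke at I1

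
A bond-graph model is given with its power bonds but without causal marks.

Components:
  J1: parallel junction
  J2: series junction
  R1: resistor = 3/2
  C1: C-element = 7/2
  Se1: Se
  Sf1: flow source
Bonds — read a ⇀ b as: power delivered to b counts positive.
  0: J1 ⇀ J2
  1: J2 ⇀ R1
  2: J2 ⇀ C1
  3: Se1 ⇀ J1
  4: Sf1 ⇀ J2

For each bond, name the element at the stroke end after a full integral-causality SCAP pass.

b3 →J1  (Se1 fixes effort; stroke away)
b4 →Sf1  (Sf1: flow source, stroke at near end)
b0 →J2  (0-jn J1 has e-setter on 3)
b1 →J2  (common-f at J2 fixed by 4)
b2 →J2  (1-jn J2 has f-setter on 4)

bond 0 stroke at J2
bond 1 stroke at J2
bond 2 stroke at J2
bond 3 stroke at J1
bond 4 stroke at Sf1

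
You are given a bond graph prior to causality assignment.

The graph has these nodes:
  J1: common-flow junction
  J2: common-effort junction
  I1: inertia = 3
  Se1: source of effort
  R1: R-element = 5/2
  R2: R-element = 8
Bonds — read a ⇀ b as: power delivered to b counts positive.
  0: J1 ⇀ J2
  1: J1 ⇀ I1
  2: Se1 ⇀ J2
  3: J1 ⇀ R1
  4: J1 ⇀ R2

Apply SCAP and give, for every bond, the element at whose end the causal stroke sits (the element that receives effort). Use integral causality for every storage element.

#0 stroke at J1
#1 stroke at I1
#2 stroke at J2
#3 stroke at J1
#4 stroke at J1

bond 2 stroke at J2  (Se1: effort source, stroke at far end)
bond 0 stroke at J1  (J2: bond 2 brought effort, rest push out)
bond 1 stroke at I1  (prefer integral on I1)
bond 3 stroke at J1  (J1 flow already set via bond 1)
bond 4 stroke at J1  (1-jn J1 has f-setter on 1)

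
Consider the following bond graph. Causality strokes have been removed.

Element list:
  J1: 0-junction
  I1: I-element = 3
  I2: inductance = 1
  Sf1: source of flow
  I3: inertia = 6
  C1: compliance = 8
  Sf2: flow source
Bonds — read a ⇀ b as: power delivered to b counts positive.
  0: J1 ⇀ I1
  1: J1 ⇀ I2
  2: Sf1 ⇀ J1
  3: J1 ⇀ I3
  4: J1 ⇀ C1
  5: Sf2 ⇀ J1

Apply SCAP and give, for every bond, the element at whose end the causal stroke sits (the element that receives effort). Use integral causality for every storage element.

β2 stroke→Sf1  (Sf1 fixes flow; stroke at Sf1)
β5 stroke→Sf2  (Sf2: flow source, stroke at near end)
β0 stroke→I1  (I1 outputs flow p/I1)
β1 stroke→I2  (I2 integral (f out))
β3 stroke→I3  (prefer integral on I3)
β4 stroke→J1  (closing 0-jn rule on J1)

bond 0 stroke at I1
bond 1 stroke at I2
bond 2 stroke at Sf1
bond 3 stroke at I3
bond 4 stroke at J1
bond 5 stroke at Sf2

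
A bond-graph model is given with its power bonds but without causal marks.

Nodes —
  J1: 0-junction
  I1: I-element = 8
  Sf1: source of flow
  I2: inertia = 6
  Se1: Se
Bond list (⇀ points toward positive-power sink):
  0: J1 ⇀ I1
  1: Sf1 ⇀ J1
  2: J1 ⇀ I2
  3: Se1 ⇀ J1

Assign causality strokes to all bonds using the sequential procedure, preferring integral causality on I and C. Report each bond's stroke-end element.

bond 1 stroke→Sf1  (source Sf1 imposes f)
bond 3 stroke→J1  (source Se1 imposes e)
bond 0 stroke→I1  (common-e at J1 fixed by 3)
bond 2 stroke→I2  (J1 effort already set via bond 3)

bond 0 →I1
bond 1 →Sf1
bond 2 →I2
bond 3 →J1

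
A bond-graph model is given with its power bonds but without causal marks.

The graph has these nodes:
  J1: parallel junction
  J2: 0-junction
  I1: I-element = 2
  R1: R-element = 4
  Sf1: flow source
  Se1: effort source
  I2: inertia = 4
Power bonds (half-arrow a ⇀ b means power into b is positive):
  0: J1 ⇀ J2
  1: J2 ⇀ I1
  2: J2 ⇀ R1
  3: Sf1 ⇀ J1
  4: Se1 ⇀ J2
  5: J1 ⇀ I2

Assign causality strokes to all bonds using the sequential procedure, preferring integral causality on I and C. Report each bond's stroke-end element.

β0 →J1
β1 →I1
β2 →R1
β3 →Sf1
β4 →J2
β5 →I2

b3 →Sf1  (Sf1 (Sf) sets flow on bond)
b4 →J2  (Se1 (Se) sets effort on bond)
b0 →J1  (0-jn J2 has e-setter on 4)
b1 →I1  (0-jn J2 has e-setter on 4)
b2 →R1  (J2 effort already set via bond 4)
b5 →I2  (J1: bond 0 brought effort, rest push out)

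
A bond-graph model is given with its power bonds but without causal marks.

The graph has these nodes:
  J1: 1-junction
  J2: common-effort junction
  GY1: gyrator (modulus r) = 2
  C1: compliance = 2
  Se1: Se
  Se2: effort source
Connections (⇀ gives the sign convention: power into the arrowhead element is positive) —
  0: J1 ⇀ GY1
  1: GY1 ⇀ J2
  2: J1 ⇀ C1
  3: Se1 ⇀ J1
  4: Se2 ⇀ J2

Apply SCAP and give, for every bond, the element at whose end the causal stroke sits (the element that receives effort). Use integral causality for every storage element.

b0 →GY1
b1 →GY1
b2 →J1
b3 →J1
b4 →J2

bond 3 stroke at J1  (source Se1 imposes e)
bond 4 stroke at J2  (Se2 (Se) sets effort on bond)
bond 1 stroke at GY1  (J2: bond 4 brought effort, rest push out)
bond 0 stroke at GY1  (through GY1, causality inverts; strokes same side of GY1)
bond 2 stroke at J1  (J1 flow already set via bond 0)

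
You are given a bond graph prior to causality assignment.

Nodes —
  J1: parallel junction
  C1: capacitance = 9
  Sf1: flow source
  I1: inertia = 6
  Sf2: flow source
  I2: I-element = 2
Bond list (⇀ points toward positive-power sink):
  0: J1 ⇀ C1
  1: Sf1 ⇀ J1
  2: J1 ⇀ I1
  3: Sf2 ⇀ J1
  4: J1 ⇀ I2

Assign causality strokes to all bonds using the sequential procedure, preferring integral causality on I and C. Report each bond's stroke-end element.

b1 →Sf1  (Sf1 fixes flow; stroke at Sf1)
b3 →Sf2  (Sf2: flow source, stroke at near end)
b0 →J1  (C1 outputs effort q/C1)
b2 →I1  (J1: bond 0 brought effort, rest push out)
b4 →I2  (J1 effort already set via bond 0)

b0 stroke at J1
b1 stroke at Sf1
b2 stroke at I1
b3 stroke at Sf2
b4 stroke at I2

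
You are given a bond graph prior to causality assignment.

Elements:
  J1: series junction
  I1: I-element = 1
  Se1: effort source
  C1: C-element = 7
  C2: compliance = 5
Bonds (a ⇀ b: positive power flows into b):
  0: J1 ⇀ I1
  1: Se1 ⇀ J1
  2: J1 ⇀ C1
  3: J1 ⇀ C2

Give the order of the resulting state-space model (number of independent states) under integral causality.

b1 stroke→J1  (Se1 fixes effort; stroke away)
b0 stroke→I1  (I1: I, integral causality)
b2 stroke→J1  (J1 flow already set via bond 0)
b3 stroke→J1  (common-f at J1 fixed by 0)

3  (C1, C2, I1 all integral)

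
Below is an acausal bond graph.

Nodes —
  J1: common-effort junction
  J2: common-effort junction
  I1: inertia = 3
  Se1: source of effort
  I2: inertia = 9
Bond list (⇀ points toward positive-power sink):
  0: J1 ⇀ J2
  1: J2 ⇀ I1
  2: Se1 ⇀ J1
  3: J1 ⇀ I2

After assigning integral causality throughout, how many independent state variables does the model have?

2  (I1, I2 all integral)

b2 stroke at J1  (Se1 (Se) sets effort on bond)
b0 stroke at J2  (common-e at J1 fixed by 2)
b3 stroke at I2  (0-jn J1 has e-setter on 2)
b1 stroke at I1  (common-e at J2 fixed by 0)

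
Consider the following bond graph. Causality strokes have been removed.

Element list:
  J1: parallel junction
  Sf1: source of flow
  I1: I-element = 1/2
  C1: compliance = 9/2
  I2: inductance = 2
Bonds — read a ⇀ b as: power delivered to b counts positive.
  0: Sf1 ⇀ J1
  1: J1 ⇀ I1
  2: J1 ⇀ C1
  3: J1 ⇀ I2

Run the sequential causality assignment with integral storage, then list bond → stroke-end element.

#0 stroke at Sf1
#1 stroke at I1
#2 stroke at J1
#3 stroke at I2

#0 stroke→Sf1  (source Sf1 imposes f)
#1 stroke→I1  (I1 integral (f out))
#2 stroke→J1  (C1 outputs effort q/C1)
#3 stroke→I2  (common-e at J1 fixed by 2)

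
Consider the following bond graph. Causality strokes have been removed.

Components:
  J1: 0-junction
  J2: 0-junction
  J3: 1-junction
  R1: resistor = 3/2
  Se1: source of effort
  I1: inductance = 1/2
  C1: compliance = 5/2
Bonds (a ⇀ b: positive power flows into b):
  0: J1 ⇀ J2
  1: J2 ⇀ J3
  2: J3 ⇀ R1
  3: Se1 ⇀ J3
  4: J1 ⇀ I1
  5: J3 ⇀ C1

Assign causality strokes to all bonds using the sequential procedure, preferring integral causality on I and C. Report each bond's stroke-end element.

bond 3 stroke at J3  (source Se1 imposes e)
bond 4 stroke at I1  (I1 integral (f out))
bond 0 stroke at J1  (only one effort-in slot at J1)
bond 1 stroke at J2  (closing 0-jn rule on J2)
bond 2 stroke at J3  (1-jn J3 has f-setter on 1)
bond 5 stroke at J3  (common-f at J3 fixed by 1)

β0 stroke→J1
β1 stroke→J2
β2 stroke→J3
β3 stroke→J3
β4 stroke→I1
β5 stroke→J3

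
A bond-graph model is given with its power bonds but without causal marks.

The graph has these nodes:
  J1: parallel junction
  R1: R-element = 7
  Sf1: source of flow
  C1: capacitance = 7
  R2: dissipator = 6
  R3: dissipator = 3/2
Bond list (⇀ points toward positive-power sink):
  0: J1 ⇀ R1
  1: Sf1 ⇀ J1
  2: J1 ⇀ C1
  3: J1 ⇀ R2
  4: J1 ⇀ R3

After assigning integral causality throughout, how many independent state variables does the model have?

b1 |Sf1  (Sf1 fixes flow; stroke at Sf1)
b2 |J1  (C1 outputs effort q/C1)
b0 |R1  (J1 effort already set via bond 2)
b3 |R2  (J1: bond 2 brought effort, rest push out)
b4 |R3  (J1: bond 2 brought effort, rest push out)

1  (C1 all integral)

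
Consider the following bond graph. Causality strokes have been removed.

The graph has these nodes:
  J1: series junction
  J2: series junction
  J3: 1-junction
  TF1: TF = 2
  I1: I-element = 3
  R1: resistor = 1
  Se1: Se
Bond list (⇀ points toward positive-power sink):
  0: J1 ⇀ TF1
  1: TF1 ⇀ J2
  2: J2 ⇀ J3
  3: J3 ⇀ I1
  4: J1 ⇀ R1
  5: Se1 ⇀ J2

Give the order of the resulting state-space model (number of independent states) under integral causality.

1  (I1 all integral)

b5 |J2  (Se1: effort source, stroke at far end)
b3 |I1  (prefer integral on I1)
b2 |J3  (common-f at J3 fixed by 3)
b1 |J2  (J2 flow already set via bond 2)
b0 |TF1  (TF TF1: opposite of bond 1)
b4 |J1  (J1: bond 0 brought flow, rest push out)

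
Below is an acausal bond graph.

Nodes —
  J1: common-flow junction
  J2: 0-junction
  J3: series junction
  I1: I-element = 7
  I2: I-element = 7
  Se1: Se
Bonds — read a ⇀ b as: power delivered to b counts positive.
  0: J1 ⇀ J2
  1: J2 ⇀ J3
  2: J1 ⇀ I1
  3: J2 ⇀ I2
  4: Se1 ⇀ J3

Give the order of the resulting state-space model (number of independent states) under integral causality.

b4 →J3  (Se1: effort source, stroke at far end)
b1 →J2  (J3: last free bond brings flow in)
b0 →J1  (J2: bond 1 brought effort, rest push out)
b3 →I2  (common-e at J2 fixed by 1)
b2 →I1  (J1: last free bond brings flow in)

2  (I1, I2 all integral)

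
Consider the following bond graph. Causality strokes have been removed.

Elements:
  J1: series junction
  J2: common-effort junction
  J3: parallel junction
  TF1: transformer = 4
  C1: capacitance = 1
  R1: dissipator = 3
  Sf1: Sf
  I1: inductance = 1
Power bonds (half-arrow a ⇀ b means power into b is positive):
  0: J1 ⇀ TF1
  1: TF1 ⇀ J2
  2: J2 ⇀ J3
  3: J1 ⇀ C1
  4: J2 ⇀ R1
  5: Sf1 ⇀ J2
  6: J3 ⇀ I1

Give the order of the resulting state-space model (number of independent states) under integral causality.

2  (C1, I1 all integral)

β5 stroke→Sf1  (Sf1 (Sf) sets flow on bond)
β3 stroke→J1  (C1 outputs effort q/C1)
β0 stroke→TF1  (J1: last free bond brings flow in)
β1 stroke→J2  (TF1 one-in-one-out from 0)
β2 stroke→J3  (J2: bond 1 brought effort, rest push out)
β4 stroke→R1  (J2 effort already set via bond 1)
β6 stroke→I1  (common-e at J3 fixed by 2)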